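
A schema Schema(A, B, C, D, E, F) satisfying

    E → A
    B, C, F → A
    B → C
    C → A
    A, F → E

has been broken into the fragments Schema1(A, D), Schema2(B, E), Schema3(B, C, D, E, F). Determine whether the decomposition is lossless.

No

Chase test. Columns are A, B, C, D, E, F; row i has aⱼ where attribute j ∈ Schemai, else bᵢⱼ.
Initial tableau (one row per fragment):
  row 1: a1 b12 b13 a4 b15 b16
  row 2: b21 a2 b23 b24 a5 b26
  row 3: b31 a2 a3 a4 a5 a6
Rows 2 and 3 agree on E; apply E→A and equate their A entries.
Rows 2 and 3 agree on B; apply B→C and equate their C entries.
No row becomes fully distinguished — the join is lossy.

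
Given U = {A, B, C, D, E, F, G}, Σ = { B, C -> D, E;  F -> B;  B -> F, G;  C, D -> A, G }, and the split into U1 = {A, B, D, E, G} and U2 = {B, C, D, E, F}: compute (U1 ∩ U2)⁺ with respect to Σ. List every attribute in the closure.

U1 ∩ U2 = {B, D, E}.
B → F, G applies, adding F, G
Closure: {B, D, E, F, G}.

B, D, E, F, G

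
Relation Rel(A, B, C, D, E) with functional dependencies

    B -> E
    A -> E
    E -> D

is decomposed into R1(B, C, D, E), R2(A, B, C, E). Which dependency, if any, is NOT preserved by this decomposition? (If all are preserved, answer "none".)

none

B → E lies within R1.
A → E lies within R2.
E → D lies within R1.
Every dependency is enforceable on the fragments, so the decomposition is dependency-preserving.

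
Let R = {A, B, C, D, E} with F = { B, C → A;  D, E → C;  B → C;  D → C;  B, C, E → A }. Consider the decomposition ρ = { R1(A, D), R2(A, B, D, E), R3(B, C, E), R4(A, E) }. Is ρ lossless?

Chase test. Columns are A, B, C, D, E; row i has aⱼ where attribute j ∈ Ri, else bᵢⱼ.
Initial tableau (one row per fragment):
  row 1: a1 b12 b13 a4 b15
  row 2: a1 a2 b23 a4 a5
  row 3: b31 a2 a3 b34 a5
  row 4: a1 b42 b43 b44 a5
Rows 2 and 3 agree on B; apply B→C and equate their C entries.
Rows 1 and 2 agree on D; apply D→C and equate their C entries.
Rows 2 and 3 agree on B, C, E; apply B, C, E→A and equate their A entries.
Row 2 is now all distinguished symbols — the join is lossless.

Yes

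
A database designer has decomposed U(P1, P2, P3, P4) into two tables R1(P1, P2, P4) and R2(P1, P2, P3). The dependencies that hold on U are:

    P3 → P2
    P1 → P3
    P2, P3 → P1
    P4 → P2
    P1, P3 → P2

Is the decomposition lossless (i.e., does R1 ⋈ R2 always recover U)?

Yes

Common attributes: R1 ∩ R2 = {P1, P2}.
Closure of {P1, P2}: P1 → P3 applies, adding P3. So (P1, P2)⁺ = {P1, P2, P3}.
This closure contains every attribute of R2, so R1 ∩ R2 → R2. The join is lossless.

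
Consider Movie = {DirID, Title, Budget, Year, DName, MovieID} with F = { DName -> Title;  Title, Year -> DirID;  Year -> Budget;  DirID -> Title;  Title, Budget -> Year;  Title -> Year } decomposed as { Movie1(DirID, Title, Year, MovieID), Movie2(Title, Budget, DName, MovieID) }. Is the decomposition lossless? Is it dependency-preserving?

lossless but not dependency-preserving

Lossless test: (Title, MovieID)⁺ = {DirID, Title, Budget, Year, MovieID}, which contains all of one fragment — lossless.
Dependency preservation: the restricted closure of {Year} across the fragments never reaches {Budget}, so Year → Budget cannot be enforced without a join — not preserved.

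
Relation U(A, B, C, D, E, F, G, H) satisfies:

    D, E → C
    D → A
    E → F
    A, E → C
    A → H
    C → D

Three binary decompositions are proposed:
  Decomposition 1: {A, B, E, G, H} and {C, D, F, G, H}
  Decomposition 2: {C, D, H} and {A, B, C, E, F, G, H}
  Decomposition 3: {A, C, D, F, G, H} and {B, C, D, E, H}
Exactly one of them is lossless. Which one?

Decomposition 1: common = {G, H}, closure = {G, H} → lossy.
Decomposition 2: common = {C, H}, closure = {A, C, D, H} → lossless.
Decomposition 3: common = {C, D, H}, closure = {A, C, D, H} → lossy.

Decomposition 2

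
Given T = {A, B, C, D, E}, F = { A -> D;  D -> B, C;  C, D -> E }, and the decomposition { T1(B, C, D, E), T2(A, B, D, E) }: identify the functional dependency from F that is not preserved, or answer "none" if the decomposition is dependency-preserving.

none

A → D lies within T2.
D → B, C lies within T1.
C, D → E lies within T1.
Every dependency is enforceable on the fragments, so the decomposition is dependency-preserving.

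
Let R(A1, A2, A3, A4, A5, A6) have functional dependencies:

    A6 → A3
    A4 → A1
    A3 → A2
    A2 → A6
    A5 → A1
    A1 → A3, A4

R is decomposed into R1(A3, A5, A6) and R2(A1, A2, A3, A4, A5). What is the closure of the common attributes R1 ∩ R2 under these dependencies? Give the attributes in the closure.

A1, A2, A3, A4, A5, A6

R1 ∩ R2 = {A3, A5}.
A3 → A2 applies, adding A2
A2 → A6 applies, adding A6
A5 → A1 applies, adding A1
A1 → A3, A4 applies, adding A4
Closure: {A1, A2, A3, A4, A5, A6}.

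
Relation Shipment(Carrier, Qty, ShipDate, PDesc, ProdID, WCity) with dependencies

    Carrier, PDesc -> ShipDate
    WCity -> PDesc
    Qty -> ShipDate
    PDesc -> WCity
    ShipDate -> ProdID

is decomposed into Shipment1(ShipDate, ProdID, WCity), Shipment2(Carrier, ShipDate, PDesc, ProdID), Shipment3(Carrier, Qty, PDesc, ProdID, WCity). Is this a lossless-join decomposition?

Chase test. Columns are Carrier, Qty, ShipDate, PDesc, ProdID, WCity; row i has aⱼ where attribute j ∈ Shipmenti, else bᵢⱼ.
Initial tableau (one row per fragment):
  row 1: b11 b12 a3 b14 a5 a6
  row 2: a1 b22 a3 a4 a5 b26
  row 3: a1 a2 b33 a4 a5 a6
Rows 2 and 3 agree on Carrier, PDesc; apply Carrier, PDesc→ShipDate and equate their ShipDate entries.
Rows 1 and 3 agree on WCity; apply WCity→PDesc and equate their PDesc entries.
Rows 1 and 2 agree on PDesc; apply PDesc→WCity and equate their WCity entries.
Row 3 is now all distinguished symbols — the join is lossless.

Yes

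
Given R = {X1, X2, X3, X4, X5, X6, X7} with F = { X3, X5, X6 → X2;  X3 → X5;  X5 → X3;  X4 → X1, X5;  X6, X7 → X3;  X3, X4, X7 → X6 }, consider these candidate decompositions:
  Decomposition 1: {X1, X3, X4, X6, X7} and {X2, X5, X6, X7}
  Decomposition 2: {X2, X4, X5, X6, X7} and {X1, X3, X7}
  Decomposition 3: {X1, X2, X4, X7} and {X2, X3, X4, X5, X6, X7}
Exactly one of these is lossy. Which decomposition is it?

Decomposition 1: common = {X6, X7}, closure = {X2, X3, X5, X6, X7} → lossless.
Decomposition 2: common = {X7}, closure = {X7} → lossy.
Decomposition 3: common = {X2, X4, X7}, closure = {X1, X2, X3, X4, X5, X6, X7} → lossless.

Decomposition 2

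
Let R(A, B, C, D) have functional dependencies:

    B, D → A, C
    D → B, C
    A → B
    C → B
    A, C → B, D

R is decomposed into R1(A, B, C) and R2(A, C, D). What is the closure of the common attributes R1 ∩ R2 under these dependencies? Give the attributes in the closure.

R1 ∩ R2 = {A, C}.
A → B applies, adding B
A, C → B, D applies, adding D
Closure: {A, B, C, D}.

A, B, C, D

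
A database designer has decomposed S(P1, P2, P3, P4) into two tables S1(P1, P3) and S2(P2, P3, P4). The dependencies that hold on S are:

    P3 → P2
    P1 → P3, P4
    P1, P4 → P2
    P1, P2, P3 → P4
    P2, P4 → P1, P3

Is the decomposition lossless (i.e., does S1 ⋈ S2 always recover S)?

Common attributes: S1 ∩ S2 = {P3}.
Closure of {P3}: P3 → P2 applies, adding P2. So (P3)⁺ = {P2, P3}.
The closure contains neither all of S1 = {P1, P3} nor all of S2 = {P2, P3, P4}, so the common attributes are not a superkey of either fragment. The join is lossy.

No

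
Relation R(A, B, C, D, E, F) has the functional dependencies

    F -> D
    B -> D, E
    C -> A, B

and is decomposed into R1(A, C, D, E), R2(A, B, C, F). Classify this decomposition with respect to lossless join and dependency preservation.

Lossless test: (A, C)⁺ = {A, B, C, D, E}, which contains all of one fragment — lossless.
Dependency preservation: the restricted closure of {F} across the fragments never reaches {D}, so F → D cannot be enforced without a join — not preserved.

lossless but not dependency-preserving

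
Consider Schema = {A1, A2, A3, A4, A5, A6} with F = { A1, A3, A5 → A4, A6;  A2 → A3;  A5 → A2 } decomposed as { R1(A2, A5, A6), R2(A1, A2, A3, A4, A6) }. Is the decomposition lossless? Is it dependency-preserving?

Lossless test: (A2, A6)⁺ = {A2, A3, A6}, which is a superkey of neither fragment — lossy.
Dependency preservation: the restricted closure of {A1, A3, A5} across the fragments never reaches {A4, A6}, so A1, A3, A5 → A4, A6 cannot be enforced without a join — not preserved.

lossy and not dependency-preserving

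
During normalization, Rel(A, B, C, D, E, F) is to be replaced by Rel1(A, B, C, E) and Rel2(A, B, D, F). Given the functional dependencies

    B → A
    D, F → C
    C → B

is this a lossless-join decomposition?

No

Common attributes: Rel1 ∩ Rel2 = {A, B}.
No dependency enlarges {A, B}, so (A, B)⁺ = {A, B}.
The closure contains neither all of Rel1 = {A, B, C, E} nor all of Rel2 = {A, B, D, F}, so the common attributes are not a superkey of either fragment. The join is lossy.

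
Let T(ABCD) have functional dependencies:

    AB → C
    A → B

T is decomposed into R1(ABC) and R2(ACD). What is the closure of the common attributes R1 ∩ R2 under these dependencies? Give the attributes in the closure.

ABC

R1 ∩ R2 = {AC}.
A → B applies, adding B
Closure: {ABC}.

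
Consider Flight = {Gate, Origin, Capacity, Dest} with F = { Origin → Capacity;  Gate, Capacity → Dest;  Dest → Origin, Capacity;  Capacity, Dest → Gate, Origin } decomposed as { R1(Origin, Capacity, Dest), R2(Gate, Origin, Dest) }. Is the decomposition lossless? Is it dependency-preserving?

lossless but not dependency-preserving

Lossless test: (Origin, Dest)⁺ = {Gate, Origin, Capacity, Dest}, which contains all of one fragment — lossless.
Dependency preservation: the restricted closure of {Gate, Capacity} across the fragments never reaches {Dest}, so Gate, Capacity → Dest cannot be enforced without a join — not preserved.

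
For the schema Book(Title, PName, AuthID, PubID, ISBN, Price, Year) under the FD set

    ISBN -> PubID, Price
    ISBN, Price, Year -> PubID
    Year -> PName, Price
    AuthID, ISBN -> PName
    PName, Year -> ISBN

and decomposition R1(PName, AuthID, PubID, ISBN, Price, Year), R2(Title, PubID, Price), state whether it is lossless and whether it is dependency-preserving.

Lossless test: (PubID, Price)⁺ = {PubID, Price}, which is a superkey of neither fragment — lossy.
Dependency preservation: every FD's attributes lie within a single fragment, so each can be enforced locally — preserved.

lossy but dependency-preserving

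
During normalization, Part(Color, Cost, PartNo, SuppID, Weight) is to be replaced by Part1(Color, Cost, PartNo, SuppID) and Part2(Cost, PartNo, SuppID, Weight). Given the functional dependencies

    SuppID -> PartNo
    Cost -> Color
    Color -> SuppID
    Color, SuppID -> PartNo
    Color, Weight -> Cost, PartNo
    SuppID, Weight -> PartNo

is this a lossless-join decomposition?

Common attributes: Part1 ∩ Part2 = {Cost, PartNo, SuppID}.
Closure of {Cost, PartNo, SuppID}: Cost → Color applies, adding Color. So (Cost, PartNo, SuppID)⁺ = {Color, Cost, PartNo, SuppID}.
This closure contains every attribute of Part1, so Part1 ∩ Part2 → Part1. The join is lossless.

Yes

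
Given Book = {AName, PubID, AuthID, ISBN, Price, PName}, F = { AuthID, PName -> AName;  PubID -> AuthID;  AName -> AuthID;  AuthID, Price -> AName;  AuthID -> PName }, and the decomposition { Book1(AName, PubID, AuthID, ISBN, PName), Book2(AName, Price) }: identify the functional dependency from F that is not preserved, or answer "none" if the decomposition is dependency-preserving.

AuthID, PName → AName lies within Book1.
PubID → AuthID lies within Book1.
AName → AuthID lies within Book1.
AuthID, Price → AName: restricted closure across fragments reaches AName.
AuthID → PName lies within Book1.
Every dependency is enforceable on the fragments, so the decomposition is dependency-preserving.

none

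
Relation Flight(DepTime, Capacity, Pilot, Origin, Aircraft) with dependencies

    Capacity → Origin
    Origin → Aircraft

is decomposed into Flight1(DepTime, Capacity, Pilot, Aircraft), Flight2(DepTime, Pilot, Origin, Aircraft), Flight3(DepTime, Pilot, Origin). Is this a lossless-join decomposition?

Chase test. Columns are DepTime, Capacity, Pilot, Origin, Aircraft; row i has aⱼ where attribute j ∈ Flighti, else bᵢⱼ.
Initial tableau (one row per fragment):
  row 1: a1 a2 a3 b14 a5
  row 2: a1 b22 a3 a4 a5
  row 3: a1 b32 a3 a4 b35
Rows 2 and 3 agree on Origin; apply Origin→Aircraft and equate their Aircraft entries.
No row becomes fully distinguished — the join is lossy.

No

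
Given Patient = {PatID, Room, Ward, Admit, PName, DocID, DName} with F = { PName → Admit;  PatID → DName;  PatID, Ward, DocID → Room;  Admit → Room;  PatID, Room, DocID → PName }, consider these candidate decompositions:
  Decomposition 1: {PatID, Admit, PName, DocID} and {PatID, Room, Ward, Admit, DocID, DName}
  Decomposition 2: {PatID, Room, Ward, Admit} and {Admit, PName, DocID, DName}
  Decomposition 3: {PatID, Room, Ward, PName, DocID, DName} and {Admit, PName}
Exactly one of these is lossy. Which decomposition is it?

Decomposition 2

Decomposition 1: common = {PatID, Admit, DocID}, closure = {PatID, Room, Admit, PName, DocID, DName} → lossless.
Decomposition 2: common = {Admit}, closure = {Room, Admit} → lossy.
Decomposition 3: common = {PName}, closure = {Room, Admit, PName} → lossless.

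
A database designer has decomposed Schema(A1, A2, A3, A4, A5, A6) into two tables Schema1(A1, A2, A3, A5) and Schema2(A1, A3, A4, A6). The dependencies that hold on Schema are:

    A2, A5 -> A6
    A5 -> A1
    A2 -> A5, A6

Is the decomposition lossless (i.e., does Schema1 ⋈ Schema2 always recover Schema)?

Common attributes: Schema1 ∩ Schema2 = {A1, A3}.
No dependency enlarges {A1, A3}, so (A1, A3)⁺ = {A1, A3}.
The closure contains neither all of Schema1 = {A1, A2, A3, A5} nor all of Schema2 = {A1, A3, A4, A6}, so the common attributes are not a superkey of either fragment. The join is lossy.

No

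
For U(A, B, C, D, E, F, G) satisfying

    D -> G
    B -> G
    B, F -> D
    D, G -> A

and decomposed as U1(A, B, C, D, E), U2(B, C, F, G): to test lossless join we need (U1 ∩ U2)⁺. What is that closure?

B, C, G

U1 ∩ U2 = {B, C}.
B → G applies, adding G
Closure: {B, C, G}.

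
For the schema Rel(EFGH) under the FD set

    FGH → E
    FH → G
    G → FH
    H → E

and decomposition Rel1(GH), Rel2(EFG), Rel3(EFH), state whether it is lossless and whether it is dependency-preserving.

lossless but not dependency-preserving

Lossless test (chase): Rows 1 and 2 agree on G; apply G→FH and equate their FH entries. Rows 1 and 2 agree on H; apply H→E and equate their E entries. Rows 1 and 3 agree on FH; apply FH→G and equate their G entries. Row 1 is now all distinguished symbols — the join is lossless.
Dependency preservation: the restricted closure of {FH} across the fragments never reaches {G}, so FH → G cannot be enforced without a join — not preserved.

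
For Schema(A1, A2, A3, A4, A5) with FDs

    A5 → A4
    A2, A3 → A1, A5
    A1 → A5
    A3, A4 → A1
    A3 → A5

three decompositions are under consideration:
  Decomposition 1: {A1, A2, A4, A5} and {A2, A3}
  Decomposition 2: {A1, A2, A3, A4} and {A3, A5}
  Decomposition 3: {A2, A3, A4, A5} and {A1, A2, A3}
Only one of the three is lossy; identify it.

Decomposition 1: common = {A2}, closure = {A2} → lossy.
Decomposition 2: common = {A3}, closure = {A1, A3, A4, A5} → lossless.
Decomposition 3: common = {A2, A3}, closure = {A1, A2, A3, A4, A5} → lossless.

Decomposition 1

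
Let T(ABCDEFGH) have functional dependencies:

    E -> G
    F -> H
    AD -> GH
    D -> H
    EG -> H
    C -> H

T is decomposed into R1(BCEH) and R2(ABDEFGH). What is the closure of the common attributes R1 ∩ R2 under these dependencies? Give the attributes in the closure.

BEGH

R1 ∩ R2 = {BEH}.
E → G applies, adding G
Closure: {BEGH}.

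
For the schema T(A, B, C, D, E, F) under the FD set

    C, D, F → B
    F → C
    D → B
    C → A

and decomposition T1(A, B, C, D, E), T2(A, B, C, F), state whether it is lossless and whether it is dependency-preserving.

lossy but dependency-preserving

Lossless test: (A, B, C)⁺ = {A, B, C}, which is a superkey of neither fragment — lossy.
Dependency preservation: C, D, F → B is not contained in any single fragment, but the restricted closure of its left-hand side across the fragments still reaches the right-hand side; the remaining FDs each lie inside some fragment. All dependencies are preserved.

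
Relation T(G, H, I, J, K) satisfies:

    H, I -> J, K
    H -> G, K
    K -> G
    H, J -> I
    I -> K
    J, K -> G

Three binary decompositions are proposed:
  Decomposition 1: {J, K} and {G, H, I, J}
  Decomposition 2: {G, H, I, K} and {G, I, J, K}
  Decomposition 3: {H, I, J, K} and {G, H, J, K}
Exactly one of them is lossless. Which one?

Decomposition 3

Decomposition 1: common = {J}, closure = {J} → lossy.
Decomposition 2: common = {G, I, K}, closure = {G, I, K} → lossy.
Decomposition 3: common = {H, J, K}, closure = {G, H, I, J, K} → lossless.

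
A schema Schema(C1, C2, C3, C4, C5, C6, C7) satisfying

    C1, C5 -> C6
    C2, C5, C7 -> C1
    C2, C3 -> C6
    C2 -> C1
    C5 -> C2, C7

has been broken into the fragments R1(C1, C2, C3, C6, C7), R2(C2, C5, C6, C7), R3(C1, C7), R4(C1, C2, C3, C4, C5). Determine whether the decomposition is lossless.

Yes

Chase test. Columns are C1, C2, C3, C4, C5, C6, C7; row i has aⱼ where attribute j ∈ Ri, else bᵢⱼ.
Initial tableau (one row per fragment):
  row 1: a1 a2 a3 b14 b15 a6 a7
  row 2: b21 a2 b23 b24 a5 a6 a7
  row 3: a1 b32 b33 b34 b35 b36 a7
  row 4: a1 a2 a3 a4 a5 b46 b47
Rows 1 and 4 agree on C2, C3; apply C2, C3→C6 and equate their C6 entries.
Rows 1 and 2 agree on C2; apply C2→C1 and equate their C1 entries.
Rows 2 and 4 agree on C5; apply C5→C2, C7 and equate their C2, C7 entries.
Row 4 is now all distinguished symbols — the join is lossless.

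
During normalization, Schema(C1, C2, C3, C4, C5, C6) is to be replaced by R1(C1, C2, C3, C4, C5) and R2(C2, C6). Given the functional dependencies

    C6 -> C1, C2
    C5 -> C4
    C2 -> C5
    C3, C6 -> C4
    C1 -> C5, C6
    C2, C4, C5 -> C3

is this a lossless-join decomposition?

Common attributes: R1 ∩ R2 = {C2}.
Closure of {C2}: C2 → C5 applies, adding C5; C5 → C4 applies, adding C4; C2, C4, C5 → C3 applies, adding C3. So (C2)⁺ = {C2, C3, C4, C5}.
The closure contains neither all of R1 = {C1, C2, C3, C4, C5} nor all of R2 = {C2, C6}, so the common attributes are not a superkey of either fragment. The join is lossy.

No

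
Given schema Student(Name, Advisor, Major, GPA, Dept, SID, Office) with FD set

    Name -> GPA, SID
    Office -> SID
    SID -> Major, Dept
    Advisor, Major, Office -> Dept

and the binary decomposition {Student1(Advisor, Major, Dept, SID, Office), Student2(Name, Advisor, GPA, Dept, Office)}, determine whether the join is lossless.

Common attributes: Student1 ∩ Student2 = {Advisor, Dept, Office}.
Closure of {Advisor, Dept, Office}: Office → SID applies, adding SID; SID → Major, Dept applies, adding Major. So (Advisor, Dept, Office)⁺ = {Advisor, Major, Dept, SID, Office}.
This closure contains every attribute of Student1, so Student1 ∩ Student2 → Student1. The join is lossless.

Yes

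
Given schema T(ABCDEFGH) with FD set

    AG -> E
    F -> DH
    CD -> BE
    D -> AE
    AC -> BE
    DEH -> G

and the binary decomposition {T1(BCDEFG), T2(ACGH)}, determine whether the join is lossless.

Common attributes: T1 ∩ T2 = {CG}.
No dependency enlarges {CG}, so (CG)⁺ = {CG}.
The closure contains neither all of T1 = {BCDEFG} nor all of T2 = {ACGH}, so the common attributes are not a superkey of either fragment. The join is lossy.

No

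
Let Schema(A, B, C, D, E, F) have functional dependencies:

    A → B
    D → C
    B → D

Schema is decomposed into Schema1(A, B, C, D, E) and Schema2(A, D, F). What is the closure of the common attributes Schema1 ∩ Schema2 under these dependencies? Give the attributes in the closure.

A, B, C, D

Schema1 ∩ Schema2 = {A, D}.
A → B applies, adding B
D → C applies, adding C
Closure: {A, B, C, D}.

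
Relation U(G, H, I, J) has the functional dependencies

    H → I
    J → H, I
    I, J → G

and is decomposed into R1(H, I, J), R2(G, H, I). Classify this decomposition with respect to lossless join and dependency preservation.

lossy and not dependency-preserving

Lossless test: (H, I)⁺ = {H, I}, which is a superkey of neither fragment — lossy.
Dependency preservation: the restricted closure of {I, J} across the fragments never reaches {G}, so I, J → G cannot be enforced without a join — not preserved.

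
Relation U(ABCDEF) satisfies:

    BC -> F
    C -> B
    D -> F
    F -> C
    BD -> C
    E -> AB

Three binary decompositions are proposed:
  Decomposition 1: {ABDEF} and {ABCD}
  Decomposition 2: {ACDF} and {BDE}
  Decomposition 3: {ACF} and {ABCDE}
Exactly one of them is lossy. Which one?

Decomposition 1: common = {ABD}, closure = {ABCDF} → lossless.
Decomposition 2: common = {D}, closure = {BCDF} → lossy.
Decomposition 3: common = {AC}, closure = {ABCF} → lossless.

Decomposition 2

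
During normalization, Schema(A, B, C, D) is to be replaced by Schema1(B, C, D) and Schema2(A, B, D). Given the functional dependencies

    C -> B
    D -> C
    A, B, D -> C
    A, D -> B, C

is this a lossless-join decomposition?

Common attributes: Schema1 ∩ Schema2 = {B, D}.
Closure of {B, D}: D → C applies, adding C. So (B, D)⁺ = {B, C, D}.
This closure contains every attribute of Schema1, so Schema1 ∩ Schema2 → Schema1. The join is lossless.

Yes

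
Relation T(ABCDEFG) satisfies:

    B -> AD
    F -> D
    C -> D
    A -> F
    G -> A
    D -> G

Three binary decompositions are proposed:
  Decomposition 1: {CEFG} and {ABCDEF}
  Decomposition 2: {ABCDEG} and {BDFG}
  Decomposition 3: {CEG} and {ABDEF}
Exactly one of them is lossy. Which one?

Decomposition 3

Decomposition 1: common = {CEF}, closure = {ACDEFG} → lossless.
Decomposition 2: common = {BDG}, closure = {ABDFG} → lossless.
Decomposition 3: common = {E}, closure = {E} → lossy.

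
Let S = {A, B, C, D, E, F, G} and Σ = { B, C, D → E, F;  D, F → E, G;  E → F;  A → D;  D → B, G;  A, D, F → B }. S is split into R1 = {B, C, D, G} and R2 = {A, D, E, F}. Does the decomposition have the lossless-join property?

Common attributes: R1 ∩ R2 = {D}.
Closure of {D}: D → B, G applies, adding B, G. So (D)⁺ = {B, D, G}.
The closure contains neither all of R1 = {B, C, D, G} nor all of R2 = {A, D, E, F}, so the common attributes are not a superkey of either fragment. The join is lossy.

No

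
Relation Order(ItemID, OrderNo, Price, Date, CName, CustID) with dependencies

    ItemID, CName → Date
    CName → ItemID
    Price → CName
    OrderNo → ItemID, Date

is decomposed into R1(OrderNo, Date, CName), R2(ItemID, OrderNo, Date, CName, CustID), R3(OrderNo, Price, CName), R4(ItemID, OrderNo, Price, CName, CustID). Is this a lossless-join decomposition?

Yes

Chase test. Columns are ItemID, OrderNo, Price, Date, CName, CustID; row i has aⱼ where attribute j ∈ Ri, else bᵢⱼ.
Initial tableau (one row per fragment):
  row 1: b11 a2 b13 a4 a5 b16
  row 2: a1 a2 b23 a4 a5 a6
  row 3: b31 a2 a3 b34 a5 b36
  row 4: a1 a2 a3 b44 a5 a6
Rows 2 and 4 agree on ItemID, CName; apply ItemID, CName→Date and equate their Date entries.
Rows 1 and 2 agree on CName; apply CName→ItemID and equate their ItemID entries.
Rows 1 and 3 agree on CName; apply CName→ItemID and equate their ItemID entries.
Rows 1 and 3 agree on OrderNo; apply OrderNo→ItemID, Date and equate their ItemID, Date entries.
Row 4 is now all distinguished symbols — the join is lossless.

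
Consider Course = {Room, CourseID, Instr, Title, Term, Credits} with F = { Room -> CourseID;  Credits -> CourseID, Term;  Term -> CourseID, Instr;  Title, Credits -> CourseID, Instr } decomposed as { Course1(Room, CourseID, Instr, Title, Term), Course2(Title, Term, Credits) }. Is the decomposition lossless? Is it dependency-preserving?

lossy but dependency-preserving

Lossless test: (Title, Term)⁺ = {CourseID, Instr, Title, Term}, which is a superkey of neither fragment — lossy.
Dependency preservation: Credits → CourseID, Term; Title, Credits → CourseID, Instr are not contained in any single fragment, but the restricted closure of each left-hand side across the fragments still reaches the right-hand side; the remaining FDs each lie inside some fragment. All dependencies are preserved.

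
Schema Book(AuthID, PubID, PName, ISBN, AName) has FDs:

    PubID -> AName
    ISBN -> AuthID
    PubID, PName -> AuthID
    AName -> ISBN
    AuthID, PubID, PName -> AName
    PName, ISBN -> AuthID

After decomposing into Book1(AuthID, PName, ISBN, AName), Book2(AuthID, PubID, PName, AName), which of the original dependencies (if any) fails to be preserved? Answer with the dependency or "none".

none

PubID → AName lies within Book2.
ISBN → AuthID lies within Book1.
PubID, PName → AuthID lies within Book2.
AName → ISBN lies within Book1.
AuthID, PubID, PName → AName lies within Book2.
PName, ISBN → AuthID lies within Book1.
Every dependency is enforceable on the fragments, so the decomposition is dependency-preserving.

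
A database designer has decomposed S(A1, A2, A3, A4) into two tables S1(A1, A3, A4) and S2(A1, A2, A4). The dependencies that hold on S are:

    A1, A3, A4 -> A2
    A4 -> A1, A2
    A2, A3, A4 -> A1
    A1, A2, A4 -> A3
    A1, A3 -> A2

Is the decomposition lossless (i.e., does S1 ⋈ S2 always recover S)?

Yes

Common attributes: S1 ∩ S2 = {A1, A4}.
Closure of {A1, A4}: A4 → A1, A2 applies, adding A2; A1, A2, A4 → A3 applies, adding A3. So (A1, A4)⁺ = {A1, A2, A3, A4}.
This closure contains every attribute of S1, so S1 ∩ S2 → S1. The join is lossless.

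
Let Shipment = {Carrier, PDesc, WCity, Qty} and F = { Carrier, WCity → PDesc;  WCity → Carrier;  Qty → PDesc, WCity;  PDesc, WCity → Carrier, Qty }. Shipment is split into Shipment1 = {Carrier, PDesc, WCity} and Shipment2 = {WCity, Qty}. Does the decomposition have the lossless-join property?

Common attributes: Shipment1 ∩ Shipment2 = {WCity}.
Closure of {WCity}: WCity → Carrier applies, adding Carrier; Carrier, WCity → PDesc applies, adding PDesc; PDesc, WCity → Carrier, Qty applies, adding Qty. So (WCity)⁺ = {Carrier, PDesc, WCity, Qty}.
This closure contains every attribute of Shipment1, so Shipment1 ∩ Shipment2 → Shipment1. The join is lossless.

Yes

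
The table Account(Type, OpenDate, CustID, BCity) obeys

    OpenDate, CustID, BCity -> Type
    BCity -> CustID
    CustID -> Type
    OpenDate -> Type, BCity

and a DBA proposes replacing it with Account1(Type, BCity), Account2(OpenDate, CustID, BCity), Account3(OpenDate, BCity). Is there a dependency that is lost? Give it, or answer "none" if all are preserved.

Check CustID → Type: no single fragment contains all of {Type, CustID}, and the restricted closure of {CustID} across the fragments never reaches {Type}.
OpenDate, CustID, BCity → Type is preserved.
BCity → CustID is preserved.
OpenDate → Type, BCity is preserved.

CustID -> Type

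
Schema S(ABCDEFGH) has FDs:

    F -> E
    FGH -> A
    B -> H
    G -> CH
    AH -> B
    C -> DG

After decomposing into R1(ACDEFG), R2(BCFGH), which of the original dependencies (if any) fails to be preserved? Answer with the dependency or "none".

Check AH → B: no single fragment contains all of {ABH}, and the restricted closure of {AH} across the fragments never reaches {B}.
F → E is preserved.
FGH → A is preserved.
B → H is preserved.
G → CH is preserved.
C → DG is preserved.

AH -> B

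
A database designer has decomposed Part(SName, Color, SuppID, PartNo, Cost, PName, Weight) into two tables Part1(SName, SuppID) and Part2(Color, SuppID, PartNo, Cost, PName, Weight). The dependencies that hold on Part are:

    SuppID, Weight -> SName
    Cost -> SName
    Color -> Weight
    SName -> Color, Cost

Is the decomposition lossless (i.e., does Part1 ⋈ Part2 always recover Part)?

Common attributes: Part1 ∩ Part2 = {SuppID}.
No dependency enlarges {SuppID}, so (SuppID)⁺ = {SuppID}.
The closure contains neither all of Part1 = {SName, SuppID} nor all of Part2 = {Color, SuppID, PartNo, Cost, PName, Weight}, so the common attributes are not a superkey of either fragment. The join is lossy.

No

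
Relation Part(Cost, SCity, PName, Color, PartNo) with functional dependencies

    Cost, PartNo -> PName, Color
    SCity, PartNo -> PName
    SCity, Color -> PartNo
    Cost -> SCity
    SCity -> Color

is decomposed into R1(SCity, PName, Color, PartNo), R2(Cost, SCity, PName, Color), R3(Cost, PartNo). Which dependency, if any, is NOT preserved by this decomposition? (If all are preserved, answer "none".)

Cost, PartNo → PName, Color: restricted closure across fragments reaches PName, Color.
SCity, PartNo → PName lies within R1.
SCity, Color → PartNo lies within R1.
Cost → SCity lies within R2.
SCity → Color lies within R1.
Every dependency is enforceable on the fragments, so the decomposition is dependency-preserving.

none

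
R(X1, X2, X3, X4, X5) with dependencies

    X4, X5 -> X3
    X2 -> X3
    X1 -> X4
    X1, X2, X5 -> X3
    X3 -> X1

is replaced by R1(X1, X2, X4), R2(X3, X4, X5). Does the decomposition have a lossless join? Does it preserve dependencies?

lossy and not dependency-preserving

Lossless test: (X4)⁺ = {X4}, which is a superkey of neither fragment — lossy.
Dependency preservation: the restricted closure of {X2} across the fragments never reaches {X3}, so X2 → X3 cannot be enforced without a join — not preserved.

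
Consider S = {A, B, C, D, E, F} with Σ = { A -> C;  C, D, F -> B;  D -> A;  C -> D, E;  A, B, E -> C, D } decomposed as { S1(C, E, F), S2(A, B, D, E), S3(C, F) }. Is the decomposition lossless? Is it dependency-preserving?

lossy and not dependency-preserving

Lossless test (chase): Rows 1 and 3 agree on C; apply C→D, E and equate their D, E entries. Rows 1 and 3 agree on C, D, F; apply C, D, F→B and equate their B entries. Rows 1 and 3 agree on D; apply D→A and equate their A entries. No row becomes fully distinguished — the join is lossy.
Dependency preservation: the restricted closure of {A} across the fragments never reaches {C}, so A → C cannot be enforced without a join — not preserved.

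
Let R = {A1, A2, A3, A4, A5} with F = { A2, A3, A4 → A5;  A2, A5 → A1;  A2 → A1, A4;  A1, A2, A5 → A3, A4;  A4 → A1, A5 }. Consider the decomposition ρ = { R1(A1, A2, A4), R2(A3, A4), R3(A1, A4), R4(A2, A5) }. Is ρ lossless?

Chase test. Columns are A1, A2, A3, A4, A5; row i has aⱼ where attribute j ∈ Ri, else bᵢⱼ.
Initial tableau (one row per fragment):
  row 1: a1 a2 b13 a4 b15
  row 2: b21 b22 a3 a4 b25
  row 3: a1 b32 b33 a4 b35
  row 4: b41 a2 b43 b44 a5
Rows 1 and 4 agree on A2; apply A2→A1, A4 and equate their A1, A4 entries.
Rows 1 and 2 agree on A4; apply A4→A1, A5 and equate their A1, A5 entries.
Rows 1 and 3 agree on A4; apply A4→A1, A5 and equate their A1, A5 entries.
Rows 1 and 4 agree on A4; apply A4→A1, A5 and equate their A1, A5 entries.
Rows 1 and 4 agree on A1, A2, A5; apply A1, A2, A5→A3, A4 and equate their A3, A4 entries.
No row becomes fully distinguished — the join is lossy.

No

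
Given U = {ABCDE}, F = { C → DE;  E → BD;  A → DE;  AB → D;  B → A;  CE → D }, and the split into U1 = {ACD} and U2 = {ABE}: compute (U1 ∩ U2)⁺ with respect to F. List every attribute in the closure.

ABDE

U1 ∩ U2 = {A}.
A → DE applies, adding DE
E → BD applies, adding B
Closure: {ABDE}.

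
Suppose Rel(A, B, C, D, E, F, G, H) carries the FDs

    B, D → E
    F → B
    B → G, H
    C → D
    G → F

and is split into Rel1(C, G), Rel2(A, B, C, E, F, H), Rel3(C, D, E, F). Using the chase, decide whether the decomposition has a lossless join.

No

Chase test. Columns are A, B, C, D, E, F, G, H; row i has aⱼ where attribute j ∈ Reli, else bᵢⱼ.
Initial tableau (one row per fragment):
  row 1: b11 b12 a3 b14 b15 b16 a7 b18
  row 2: a1 a2 a3 b24 a5 a6 b27 a8
  row 3: b31 b32 a3 a4 a5 a6 b37 b38
Rows 2 and 3 agree on F; apply F→B and equate their B entries.
Rows 2 and 3 agree on B; apply B→G, H and equate their G, H entries.
Rows 1 and 2 agree on C; apply C→D and equate their D entries.
Rows 1 and 3 agree on C; apply C→D and equate their D entries.
No row becomes fully distinguished — the join is lossy.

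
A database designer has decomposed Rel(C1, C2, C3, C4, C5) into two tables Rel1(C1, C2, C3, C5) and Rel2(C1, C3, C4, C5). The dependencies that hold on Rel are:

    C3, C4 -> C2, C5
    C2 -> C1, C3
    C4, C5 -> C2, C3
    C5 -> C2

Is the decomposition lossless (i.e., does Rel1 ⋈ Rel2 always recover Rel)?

Yes

Common attributes: Rel1 ∩ Rel2 = {C1, C3, C5}.
Closure of {C1, C3, C5}: C5 → C2 applies, adding C2. So (C1, C3, C5)⁺ = {C1, C2, C3, C5}.
This closure contains every attribute of Rel1, so Rel1 ∩ Rel2 → Rel1. The join is lossless.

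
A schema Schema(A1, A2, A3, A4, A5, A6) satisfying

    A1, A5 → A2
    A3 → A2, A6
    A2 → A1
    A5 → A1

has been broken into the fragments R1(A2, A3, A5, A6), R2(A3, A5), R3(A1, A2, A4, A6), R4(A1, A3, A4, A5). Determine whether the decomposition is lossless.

Chase test. Columns are A1, A2, A3, A4, A5, A6; row i has aⱼ where attribute j ∈ Ri, else bᵢⱼ.
Initial tableau (one row per fragment):
  row 1: b11 a2 a3 b14 a5 a6
  row 2: b21 b22 a3 b24 a5 b26
  row 3: a1 a2 b33 a4 b35 a6
  row 4: a1 b42 a3 a4 a5 b46
Rows 1 and 2 agree on A3; apply A3→A2, A6 and equate their A2, A6 entries.
Rows 1 and 4 agree on A3; apply A3→A2, A6 and equate their A2, A6 entries.
Rows 1 and 2 agree on A2; apply A2→A1 and equate their A1 entries.
Rows 1 and 3 agree on A2; apply A2→A1 and equate their A1 entries.
Row 4 is now all distinguished symbols — the join is lossless.

Yes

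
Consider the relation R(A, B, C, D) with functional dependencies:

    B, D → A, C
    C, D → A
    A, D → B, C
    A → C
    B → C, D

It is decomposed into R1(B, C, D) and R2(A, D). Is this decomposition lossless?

Common attributes: R1 ∩ R2 = {D}.
No dependency enlarges {D}, so (D)⁺ = {D}.
The closure contains neither all of R1 = {B, C, D} nor all of R2 = {A, D}, so the common attributes are not a superkey of either fragment. The join is lossy.

No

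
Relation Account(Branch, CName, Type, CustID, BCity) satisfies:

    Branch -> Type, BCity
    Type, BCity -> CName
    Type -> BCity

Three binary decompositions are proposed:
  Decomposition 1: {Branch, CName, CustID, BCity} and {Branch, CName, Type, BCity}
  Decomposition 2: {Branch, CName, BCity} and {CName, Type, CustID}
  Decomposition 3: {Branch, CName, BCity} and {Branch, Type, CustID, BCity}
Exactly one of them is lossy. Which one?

Decomposition 1: common = {Branch, CName, BCity}, closure = {Branch, CName, Type, BCity} → lossless.
Decomposition 2: common = {CName}, closure = {CName} → lossy.
Decomposition 3: common = {Branch, BCity}, closure = {Branch, CName, Type, BCity} → lossless.

Decomposition 2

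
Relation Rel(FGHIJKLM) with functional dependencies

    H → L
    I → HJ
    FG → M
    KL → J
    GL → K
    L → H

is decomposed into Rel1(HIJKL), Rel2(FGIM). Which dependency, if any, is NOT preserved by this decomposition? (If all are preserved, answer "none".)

GL → K

Check GL → K: no single fragment contains all of {GKL}, and the restricted closure of {GL} across the fragments never reaches {K}.
H → L is preserved.
I → HJ is preserved.
FG → M is preserved.
KL → J is preserved.
L → H is preserved.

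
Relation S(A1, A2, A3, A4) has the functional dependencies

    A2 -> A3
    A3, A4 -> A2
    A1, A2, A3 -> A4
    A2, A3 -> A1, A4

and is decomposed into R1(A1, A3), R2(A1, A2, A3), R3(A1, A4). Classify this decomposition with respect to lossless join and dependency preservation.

lossy and not dependency-preserving

Lossless test (chase): applying each FD to every pair of rows produces no changes in the tableau, so no row becomes fully distinguished — the join is lossy.
Dependency preservation: the restricted closure of {A3, A4} across the fragments never reaches {A2}, so A3, A4 → A2 cannot be enforced without a join — not preserved.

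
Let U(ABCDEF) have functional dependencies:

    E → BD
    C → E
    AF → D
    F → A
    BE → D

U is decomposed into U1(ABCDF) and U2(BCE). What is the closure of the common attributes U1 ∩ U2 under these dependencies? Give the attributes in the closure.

U1 ∩ U2 = {BC}.
C → E applies, adding E
BE → D applies, adding D
Closure: {BCDE}.

BCDE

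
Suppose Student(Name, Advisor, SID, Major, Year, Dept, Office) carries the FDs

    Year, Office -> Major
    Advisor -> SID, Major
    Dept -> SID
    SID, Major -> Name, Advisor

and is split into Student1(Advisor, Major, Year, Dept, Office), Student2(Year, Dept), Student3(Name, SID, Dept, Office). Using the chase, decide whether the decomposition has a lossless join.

Chase test. Columns are Name, Advisor, SID, Major, Year, Dept, Office; row i has aⱼ where attribute j ∈ Studenti, else bᵢⱼ.
Initial tableau (one row per fragment):
  row 1: b11 a2 b13 a4 a5 a6 a7
  row 2: b21 b22 b23 b24 a5 a6 b27
  row 3: a1 b32 a3 b34 b35 a6 a7
Rows 1 and 2 agree on Dept; apply Dept→SID and equate their SID entries.
Rows 1 and 3 agree on Dept; apply Dept→SID and equate their SID entries.
No row becomes fully distinguished — the join is lossy.

No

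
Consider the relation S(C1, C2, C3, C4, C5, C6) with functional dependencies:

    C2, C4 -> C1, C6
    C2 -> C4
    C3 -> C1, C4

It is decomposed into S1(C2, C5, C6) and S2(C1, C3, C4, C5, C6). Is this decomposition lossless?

No

Common attributes: S1 ∩ S2 = {C5, C6}.
No dependency enlarges {C5, C6}, so (C5, C6)⁺ = {C5, C6}.
The closure contains neither all of S1 = {C2, C5, C6} nor all of S2 = {C1, C3, C4, C5, C6}, so the common attributes are not a superkey of either fragment. The join is lossy.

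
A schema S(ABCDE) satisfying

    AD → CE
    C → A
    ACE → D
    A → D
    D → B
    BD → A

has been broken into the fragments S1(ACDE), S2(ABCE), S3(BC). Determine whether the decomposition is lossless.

Yes

Chase test. Columns are ABCDE; row i has aⱼ where attribute j ∈ Si, else bᵢⱼ.
Initial tableau (one row per fragment):
  row 1: a1 b12 a3 a4 a5
  row 2: a1 a2 a3 b24 a5
  row 3: b31 a2 a3 b34 b35
Rows 1 and 3 agree on C; apply C→A and equate their A entries.
Rows 1 and 2 agree on ACE; apply ACE→D and equate their D entries.
Rows 1 and 3 agree on A; apply A→D and equate their D entries.
Rows 1 and 2 agree on D; apply D→B and equate their B entries.
Rows 1 and 3 agree on AD; apply AD→CE and equate their CE entries.
Row 1 is now all distinguished symbols — the join is lossless.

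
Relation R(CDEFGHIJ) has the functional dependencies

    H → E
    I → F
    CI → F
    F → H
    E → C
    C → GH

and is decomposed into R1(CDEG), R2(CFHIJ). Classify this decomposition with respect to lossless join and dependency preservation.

lossy but dependency-preserving

Lossless test: (C)⁺ = {CEGH}, which is a superkey of neither fragment — lossy.
Dependency preservation: H → E; C → GH are not contained in any single fragment, but the restricted closure of each left-hand side across the fragments still reaches the right-hand side; the remaining FDs each lie inside some fragment. All dependencies are preserved.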